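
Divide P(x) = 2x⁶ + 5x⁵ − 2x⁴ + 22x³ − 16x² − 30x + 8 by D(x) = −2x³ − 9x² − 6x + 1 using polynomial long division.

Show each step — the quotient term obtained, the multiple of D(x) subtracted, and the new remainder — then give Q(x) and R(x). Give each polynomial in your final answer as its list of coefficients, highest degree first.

Step 1: lead(2x⁶ + 5x⁵ − 2x⁴ + 22x³ − 16x² − 30x + 8) ÷ lead(D) = 2x⁶ ÷ −2x³ = −x³. Subtract (−x³)·D = 2x⁶ + 9x⁵ + 6x⁴ − x³. Remainder: −4x⁵ − 8x⁴ + 23x³ − 16x² − 30x + 8.
Step 2: lead(−4x⁵ − 8x⁴ + 23x³ − 16x² − 30x + 8) ÷ lead(D) = −4x⁵ ÷ −2x³ = 2x². Subtract (2x²)·D = −4x⁵ − 18x⁴ − 12x³ + 2x². Remainder: 10x⁴ + 35x³ − 18x² − 30x + 8.
Step 3: lead(10x⁴ + 35x³ − 18x² − 30x + 8) ÷ lead(D) = 10x⁴ ÷ −2x³ = −5x. Subtract (−5x)·D = 10x⁴ + 45x³ + 30x² − 5x. Remainder: −10x³ − 48x² − 25x + 8.
Step 4: lead(−10x³ − 48x² − 25x + 8) ÷ lead(D) = −10x³ ÷ −2x³ = 5. Subtract (5)·D = −10x³ − 45x² − 30x + 5. Remainder: −3x² + 5x + 3.

Q = [-1, 2, -5, 5]; R = [-3, 5, 3]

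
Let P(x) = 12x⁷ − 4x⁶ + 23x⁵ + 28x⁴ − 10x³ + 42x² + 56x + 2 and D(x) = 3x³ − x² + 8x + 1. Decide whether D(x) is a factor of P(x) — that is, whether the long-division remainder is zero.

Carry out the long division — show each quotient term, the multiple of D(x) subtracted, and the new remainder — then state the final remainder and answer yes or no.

Step 1: lead(12x⁷ − 4x⁶ + 23x⁵ + 28x⁴ − 10x³ + 42x² + 56x + 2) ÷ lead(D) = 12x⁷ ÷ 3x³ = 4x⁴. Subtract (4x⁴)·D = 12x⁷ − 4x⁶ + 32x⁵ + 4x⁴. Remainder: −9x⁵ + 24x⁴ − 10x³ + 42x² + 56x + 2.
Step 2: lead(−9x⁵ + 24x⁴ − 10x³ + 42x² + 56x + 2) ÷ lead(D) = −9x⁵ ÷ 3x³ = −3x². Subtract (−3x²)·D = −9x⁵ + 3x⁴ − 24x³ − 3x². Remainder: 21x⁴ + 14x³ + 45x² + 56x + 2.
Step 3: lead(21x⁴ + 14x³ + 45x² + 56x + 2) ÷ lead(D) = 21x⁴ ÷ 3x³ = 7x. Subtract (7x)·D = 21x⁴ − 7x³ + 56x² + 7x. Remainder: 21x³ − 11x² + 49x + 2.
Step 4: lead(21x³ − 11x² + 49x + 2) ÷ lead(D) = 21x³ ÷ 3x³ = 7. Subtract (7)·D = 21x³ − 7x² + 56x + 7. Remainder: −4x² − 7x − 5.

R(x) = −4x² − 7x − 5, so D(x) is not a factor of P(x). no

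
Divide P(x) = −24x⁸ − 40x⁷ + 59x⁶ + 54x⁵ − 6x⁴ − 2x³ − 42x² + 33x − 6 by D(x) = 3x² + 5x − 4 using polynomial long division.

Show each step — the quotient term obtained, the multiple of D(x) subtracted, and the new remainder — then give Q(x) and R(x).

Q(x) = −8x⁶ + 9x⁴ + 3x³ + 5x² − 5x + 1; R(x) = 8x − 2

Step 1: lead(−24x⁸ − 40x⁷ + 59x⁶ + 54x⁵ − 6x⁴ − 2x³ − 42x² + 33x − 6) ÷ lead(D) = −24x⁸ ÷ 3x² = −8x⁶. Subtract (−8x⁶)·D = −24x⁸ − 40x⁷ + 32x⁶. Remainder: 27x⁶ + 54x⁵ − 6x⁴ − 2x³ − 42x² + 33x − 6.
Step 2: lead(27x⁶ + 54x⁵ − 6x⁴ − 2x³ − 42x² + 33x − 6) ÷ lead(D) = 27x⁶ ÷ 3x² = 9x⁴. Subtract (9x⁴)·D = 27x⁶ + 45x⁵ − 36x⁴. Remainder: 9x⁵ + 30x⁴ − 2x³ − 42x² + 33x − 6.
Step 3: lead(9x⁵ + 30x⁴ − 2x³ − 42x² + 33x − 6) ÷ lead(D) = 9x⁵ ÷ 3x² = 3x³. Subtract (3x³)·D = 9x⁵ + 15x⁴ − 12x³. Remainder: 15x⁴ + 10x³ − 42x² + 33x − 6.
Step 4: lead(15x⁴ + 10x³ − 42x² + 33x − 6) ÷ lead(D) = 15x⁴ ÷ 3x² = 5x². Subtract (5x²)·D = 15x⁴ + 25x³ − 20x². Remainder: −15x³ − 22x² + 33x − 6.
Step 5: lead(−15x³ − 22x² + 33x − 6) ÷ lead(D) = −15x³ ÷ 3x² = −5x. Subtract (−5x)·D = −15x³ − 25x² + 20x. Remainder: 3x² + 13x − 6.
Step 6: lead(3x² + 13x − 6) ÷ lead(D) = 3x² ÷ 3x² = 1. Subtract (1)·D = 3x² + 5x − 4. Remainder: 8x − 2.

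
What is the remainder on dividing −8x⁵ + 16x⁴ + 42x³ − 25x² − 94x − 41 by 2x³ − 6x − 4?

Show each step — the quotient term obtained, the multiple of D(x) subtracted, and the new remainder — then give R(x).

Step 1: lead(−8x⁵ + 16x⁴ + 42x³ − 25x² − 94x − 41) ÷ lead(D) = −8x⁵ ÷ 2x³ = −4x². Subtract (−4x²)·D = −8x⁵ + 24x³ + 16x². Remainder: 16x⁴ + 18x³ − 41x² − 94x − 41.
Step 2: lead(16x⁴ + 18x³ − 41x² − 94x − 41) ÷ lead(D) = 16x⁴ ÷ 2x³ = 8x. Subtract (8x)·D = 16x⁴ − 48x² − 32x. Remainder: 18x³ + 7x² − 62x − 41.
Step 3: lead(18x³ + 7x² − 62x − 41) ÷ lead(D) = 18x³ ÷ 2x³ = 9. Subtract (9)·D = 18x³ − 54x − 36. Remainder: 7x² − 8x − 5.

R(x) = 7x² − 8x − 5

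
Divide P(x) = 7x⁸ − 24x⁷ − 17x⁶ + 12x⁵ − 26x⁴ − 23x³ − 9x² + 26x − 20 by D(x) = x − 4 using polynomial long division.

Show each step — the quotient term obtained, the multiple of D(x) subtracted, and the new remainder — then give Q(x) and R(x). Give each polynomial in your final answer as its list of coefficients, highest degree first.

Q = [7, 4, -1, 8, 6, 1, -5, 6]; R = [4]

Step 1: lead(7x⁸ − 24x⁷ − 17x⁶ + 12x⁵ − 26x⁴ − 23x³ − 9x² + 26x − 20) ÷ lead(D) = 7x⁸ ÷ x = 7x⁷. Subtract (7x⁷)·D = 7x⁸ − 28x⁷. Remainder: 4x⁷ − 17x⁶ + 12x⁵ − 26x⁴ − 23x³ − 9x² + 26x − 20.
Step 2: lead(4x⁷ − 17x⁶ + 12x⁵ − 26x⁴ − 23x³ − 9x² + 26x − 20) ÷ lead(D) = 4x⁷ ÷ x = 4x⁶. Subtract (4x⁶)·D = 4x⁷ − 16x⁶. Remainder: −x⁶ + 12x⁵ − 26x⁴ − 23x³ − 9x² + 26x − 20.
Step 3: lead(−x⁶ + 12x⁵ − 26x⁴ − 23x³ − 9x² + 26x − 20) ÷ lead(D) = −x⁶ ÷ x = −x⁵. Subtract (−x⁵)·D = −x⁶ + 4x⁵. Remainder: 8x⁵ − 26x⁴ − 23x³ − 9x² + 26x − 20.
Step 4: lead(8x⁵ − 26x⁴ − 23x³ − 9x² + 26x − 20) ÷ lead(D) = 8x⁵ ÷ x = 8x⁴. Subtract (8x⁴)·D = 8x⁵ − 32x⁴. Remainder: 6x⁴ − 23x³ − 9x² + 26x − 20.
Step 5: lead(6x⁴ − 23x³ − 9x² + 26x − 20) ÷ lead(D) = 6x⁴ ÷ x = 6x³. Subtract (6x³)·D = 6x⁴ − 24x³. Remainder: x³ − 9x² + 26x − 20.
Step 6: lead(x³ − 9x² + 26x − 20) ÷ lead(D) = x³ ÷ x = x². Subtract (x²)·D = x³ − 4x². Remainder: −5x² + 26x − 20.
Step 7: lead(−5x² + 26x − 20) ÷ lead(D) = −5x² ÷ x = −5x. Subtract (−5x)·D = −5x² + 20x. Remainder: 6x − 20.
Step 8: lead(6x − 20) ÷ lead(D) = 6x ÷ x = 6. Subtract (6)·D = 6x − 24. Remainder: 4.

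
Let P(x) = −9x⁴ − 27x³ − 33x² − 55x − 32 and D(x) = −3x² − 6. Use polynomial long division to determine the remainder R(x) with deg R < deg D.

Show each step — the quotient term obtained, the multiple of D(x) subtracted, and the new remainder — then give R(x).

R(x) = −x − 2

Step 1: lead(−9x⁴ − 27x³ − 33x² − 55x − 32) ÷ lead(D) = −9x⁴ ÷ −3x² = 3x². Subtract (3x²)·D = −9x⁴ − 18x². Remainder: −27x³ − 15x² − 55x − 32.
Step 2: lead(−27x³ − 15x² − 55x − 32) ÷ lead(D) = −27x³ ÷ −3x² = 9x. Subtract (9x)·D = −27x³ − 54x. Remainder: −15x² − x − 32.
Step 3: lead(−15x² − x − 32) ÷ lead(D) = −15x² ÷ −3x² = 5. Subtract (5)·D = −15x² − 30. Remainder: −x − 2.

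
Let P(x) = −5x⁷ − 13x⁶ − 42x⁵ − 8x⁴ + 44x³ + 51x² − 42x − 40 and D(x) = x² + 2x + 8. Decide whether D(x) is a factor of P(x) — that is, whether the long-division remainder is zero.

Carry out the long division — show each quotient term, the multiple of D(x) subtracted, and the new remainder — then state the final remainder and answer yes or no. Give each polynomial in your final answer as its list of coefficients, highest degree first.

R = [0], so D(x) is a factor of P(x). yes

Step 1: lead(−5x⁷ − 13x⁶ − 42x⁵ − 8x⁴ + 44x³ + 51x² − 42x − 40) ÷ lead(D) = −5x⁷ ÷ x² = −5x⁵. Subtract (−5x⁵)·D = −5x⁷ − 10x⁶ − 40x⁵. Remainder: −3x⁶ − 2x⁵ − 8x⁴ + 44x³ + 51x² − 42x − 40.
Step 2: lead(−3x⁶ − 2x⁵ − 8x⁴ + 44x³ + 51x² − 42x − 40) ÷ lead(D) = −3x⁶ ÷ x² = −3x⁴. Subtract (−3x⁴)·D = −3x⁶ − 6x⁵ − 24x⁴. Remainder: 4x⁵ + 16x⁴ + 44x³ + 51x² − 42x − 40.
Step 3: lead(4x⁵ + 16x⁴ + 44x³ + 51x² − 42x − 40) ÷ lead(D) = 4x⁵ ÷ x² = 4x³. Subtract (4x³)·D = 4x⁵ + 8x⁴ + 32x³. Remainder: 8x⁴ + 12x³ + 51x² − 42x − 40.
Step 4: lead(8x⁴ + 12x³ + 51x² − 42x − 40) ÷ lead(D) = 8x⁴ ÷ x² = 8x². Subtract (8x²)·D = 8x⁴ + 16x³ + 64x². Remainder: −4x³ − 13x² − 42x − 40.
Step 5: lead(−4x³ − 13x² − 42x − 40) ÷ lead(D) = −4x³ ÷ x² = −4x. Subtract (−4x)·D = −4x³ − 8x² − 32x. Remainder: −5x² − 10x − 40.
Step 6: lead(−5x² − 10x − 40) ÷ lead(D) = −5x² ÷ x² = −5. Subtract (−5)·D = −5x² − 10x − 40. Remainder: 0.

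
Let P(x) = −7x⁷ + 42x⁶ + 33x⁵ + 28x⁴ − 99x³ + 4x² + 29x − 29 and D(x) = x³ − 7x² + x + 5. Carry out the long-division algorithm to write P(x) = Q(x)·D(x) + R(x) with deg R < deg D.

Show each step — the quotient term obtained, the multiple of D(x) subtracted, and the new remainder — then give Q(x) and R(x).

Q(x) = −7x⁴ − 7x³ − 9x² + 7x − 6; R(x) = 1

Step 1: lead(−7x⁷ + 42x⁶ + 33x⁵ + 28x⁴ − 99x³ + 4x² + 29x − 29) ÷ lead(D) = −7x⁷ ÷ x³ = −7x⁴. Subtract (−7x⁴)·D = −7x⁷ + 49x⁶ − 7x⁵ − 35x⁴. Remainder: −7x⁶ + 40x⁵ + 63x⁴ − 99x³ + 4x² + 29x − 29.
Step 2: lead(−7x⁶ + 40x⁵ + 63x⁴ − 99x³ + 4x² + 29x − 29) ÷ lead(D) = −7x⁶ ÷ x³ = −7x³. Subtract (−7x³)·D = −7x⁶ + 49x⁵ − 7x⁴ − 35x³. Remainder: −9x⁵ + 70x⁴ − 64x³ + 4x² + 29x − 29.
Step 3: lead(−9x⁵ + 70x⁴ − 64x³ + 4x² + 29x − 29) ÷ lead(D) = −9x⁵ ÷ x³ = −9x². Subtract (−9x²)·D = −9x⁵ + 63x⁴ − 9x³ − 45x². Remainder: 7x⁴ − 55x³ + 49x² + 29x − 29.
Step 4: lead(7x⁴ − 55x³ + 49x² + 29x − 29) ÷ lead(D) = 7x⁴ ÷ x³ = 7x. Subtract (7x)·D = 7x⁴ − 49x³ + 7x² + 35x. Remainder: −6x³ + 42x² − 6x − 29.
Step 5: lead(−6x³ + 42x² − 6x − 29) ÷ lead(D) = −6x³ ÷ x³ = −6. Subtract (−6)·D = −6x³ + 42x² − 6x − 30. Remainder: 1.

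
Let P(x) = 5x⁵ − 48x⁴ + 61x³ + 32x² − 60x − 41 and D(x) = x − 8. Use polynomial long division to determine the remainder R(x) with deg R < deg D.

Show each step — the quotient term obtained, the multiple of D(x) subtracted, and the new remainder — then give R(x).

R(x) = −9

Step 1: lead(5x⁵ − 48x⁴ + 61x³ + 32x² − 60x − 41) ÷ lead(D) = 5x⁵ ÷ x = 5x⁴. Subtract (5x⁴)·D = 5x⁵ − 40x⁴. Remainder: −8x⁴ + 61x³ + 32x² − 60x − 41.
Step 2: lead(−8x⁴ + 61x³ + 32x² − 60x − 41) ÷ lead(D) = −8x⁴ ÷ x = −8x³. Subtract (−8x³)·D = −8x⁴ + 64x³. Remainder: −3x³ + 32x² − 60x − 41.
Step 3: lead(−3x³ + 32x² − 60x − 41) ÷ lead(D) = −3x³ ÷ x = −3x². Subtract (−3x²)·D = −3x³ + 24x². Remainder: 8x² − 60x − 41.
Step 4: lead(8x² − 60x − 41) ÷ lead(D) = 8x² ÷ x = 8x. Subtract (8x)·D = 8x² − 64x. Remainder: 4x − 41.
Step 5: lead(4x − 41) ÷ lead(D) = 4x ÷ x = 4. Subtract (4)·D = 4x − 32. Remainder: −9.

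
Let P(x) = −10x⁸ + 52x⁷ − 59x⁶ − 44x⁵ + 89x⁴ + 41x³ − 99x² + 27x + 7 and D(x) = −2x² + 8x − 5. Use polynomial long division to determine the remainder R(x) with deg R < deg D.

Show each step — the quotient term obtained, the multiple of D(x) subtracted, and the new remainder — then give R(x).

R(x) = 2

Step 1: lead(−10x⁸ + 52x⁷ − 59x⁶ − 44x⁵ + 89x⁴ + 41x³ − 99x² + 27x + 7) ÷ lead(D) = −10x⁸ ÷ −2x² = 5x⁶. Subtract (5x⁶)·D = −10x⁸ + 40x⁷ − 25x⁶. Remainder: 12x⁷ − 34x⁶ − 44x⁵ + 89x⁴ + 41x³ − 99x² + 27x + 7.
Step 2: lead(12x⁷ − 34x⁶ − 44x⁵ + 89x⁴ + 41x³ − 99x² + 27x + 7) ÷ lead(D) = 12x⁷ ÷ −2x² = −6x⁵. Subtract (−6x⁵)·D = 12x⁷ − 48x⁶ + 30x⁵. Remainder: 14x⁶ − 74x⁵ + 89x⁴ + 41x³ − 99x² + 27x + 7.
Step 3: lead(14x⁶ − 74x⁵ + 89x⁴ + 41x³ − 99x² + 27x + 7) ÷ lead(D) = 14x⁶ ÷ −2x² = −7x⁴. Subtract (−7x⁴)·D = 14x⁶ − 56x⁵ + 35x⁴. Remainder: −18x⁵ + 54x⁴ + 41x³ − 99x² + 27x + 7.
Step 4: lead(−18x⁵ + 54x⁴ + 41x³ − 99x² + 27x + 7) ÷ lead(D) = −18x⁵ ÷ −2x² = 9x³. Subtract (9x³)·D = −18x⁵ + 72x⁴ − 45x³. Remainder: −18x⁴ + 86x³ − 99x² + 27x + 7.
Step 5: lead(−18x⁴ + 86x³ − 99x² + 27x + 7) ÷ lead(D) = −18x⁴ ÷ −2x² = 9x². Subtract (9x²)·D = −18x⁴ + 72x³ − 45x². Remainder: 14x³ − 54x² + 27x + 7.
Step 6: lead(14x³ − 54x² + 27x + 7) ÷ lead(D) = 14x³ ÷ −2x² = −7x. Subtract (−7x)·D = 14x³ − 56x² + 35x. Remainder: 2x² − 8x + 7.
Step 7: lead(2x² − 8x + 7) ÷ lead(D) = 2x² ÷ −2x² = −1. Subtract (−1)·D = 2x² − 8x + 5. Remainder: 2.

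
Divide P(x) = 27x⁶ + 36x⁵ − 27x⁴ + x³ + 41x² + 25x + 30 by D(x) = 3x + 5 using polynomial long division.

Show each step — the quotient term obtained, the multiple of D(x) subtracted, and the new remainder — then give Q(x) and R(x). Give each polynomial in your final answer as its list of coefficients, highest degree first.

Step 1: lead(27x⁶ + 36x⁵ − 27x⁴ + x³ + 41x² + 25x + 30) ÷ lead(D) = 27x⁶ ÷ 3x = 9x⁵. Subtract (9x⁵)·D = 27x⁶ + 45x⁵. Remainder: −9x⁵ − 27x⁴ + x³ + 41x² + 25x + 30.
Step 2: lead(−9x⁵ − 27x⁴ + x³ + 41x² + 25x + 30) ÷ lead(D) = −9x⁵ ÷ 3x = −3x⁴. Subtract (−3x⁴)·D = −9x⁵ − 15x⁴. Remainder: −12x⁴ + x³ + 41x² + 25x + 30.
Step 3: lead(−12x⁴ + x³ + 41x² + 25x + 30) ÷ lead(D) = −12x⁴ ÷ 3x = −4x³. Subtract (−4x³)·D = −12x⁴ − 20x³. Remainder: 21x³ + 41x² + 25x + 30.
Step 4: lead(21x³ + 41x² + 25x + 30) ÷ lead(D) = 21x³ ÷ 3x = 7x². Subtract (7x²)·D = 21x³ + 35x². Remainder: 6x² + 25x + 30.
Step 5: lead(6x² + 25x + 30) ÷ lead(D) = 6x² ÷ 3x = 2x. Subtract (2x)·D = 6x² + 10x. Remainder: 15x + 30.
Step 6: lead(15x + 30) ÷ lead(D) = 15x ÷ 3x = 5. Subtract (5)·D = 15x + 25. Remainder: 5.

Q = [9, -3, -4, 7, 2, 5]; R = [5]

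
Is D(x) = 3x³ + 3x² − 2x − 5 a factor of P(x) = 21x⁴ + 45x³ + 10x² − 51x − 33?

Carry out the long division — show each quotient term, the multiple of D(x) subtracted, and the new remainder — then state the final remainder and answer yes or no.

R(x) = 7, so D(x) is not a factor of P(x). no

Step 1: lead(21x⁴ + 45x³ + 10x² − 51x − 33) ÷ lead(D) = 21x⁴ ÷ 3x³ = 7x. Subtract (7x)·D = 21x⁴ + 21x³ − 14x² − 35x. Remainder: 24x³ + 24x² − 16x − 33.
Step 2: lead(24x³ + 24x² − 16x − 33) ÷ lead(D) = 24x³ ÷ 3x³ = 8. Subtract (8)·D = 24x³ + 24x² − 16x − 40. Remainder: 7.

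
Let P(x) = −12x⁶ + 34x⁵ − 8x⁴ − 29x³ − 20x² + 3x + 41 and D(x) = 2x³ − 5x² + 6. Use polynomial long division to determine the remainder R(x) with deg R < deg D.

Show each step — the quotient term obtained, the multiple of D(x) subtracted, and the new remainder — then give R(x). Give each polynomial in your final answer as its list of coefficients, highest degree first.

R = [-2, -3, 5]

Step 1: lead(−12x⁶ + 34x⁵ − 8x⁴ − 29x³ − 20x² + 3x + 41) ÷ lead(D) = −12x⁶ ÷ 2x³ = −6x³. Subtract (−6x³)·D = −12x⁶ + 30x⁵ − 36x³. Remainder: 4x⁵ − 8x⁴ + 7x³ − 20x² + 3x + 41.
Step 2: lead(4x⁵ − 8x⁴ + 7x³ − 20x² + 3x + 41) ÷ lead(D) = 4x⁵ ÷ 2x³ = 2x². Subtract (2x²)·D = 4x⁵ − 10x⁴ + 12x². Remainder: 2x⁴ + 7x³ − 32x² + 3x + 41.
Step 3: lead(2x⁴ + 7x³ − 32x² + 3x + 41) ÷ lead(D) = 2x⁴ ÷ 2x³ = x. Subtract (x)·D = 2x⁴ − 5x³ + 6x. Remainder: 12x³ − 32x² − 3x + 41.
Step 4: lead(12x³ − 32x² − 3x + 41) ÷ lead(D) = 12x³ ÷ 2x³ = 6. Subtract (6)·D = 12x³ − 30x² + 36. Remainder: −2x² − 3x + 5.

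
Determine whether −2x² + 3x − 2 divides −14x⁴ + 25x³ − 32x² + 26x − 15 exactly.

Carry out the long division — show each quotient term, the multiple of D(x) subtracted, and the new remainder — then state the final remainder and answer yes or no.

R(x) = 4x − 3, so D(x) is not a factor of P(x). no

Step 1: lead(−14x⁴ + 25x³ − 32x² + 26x − 15) ÷ lead(D) = −14x⁴ ÷ −2x² = 7x². Subtract (7x²)·D = −14x⁴ + 21x³ − 14x². Remainder: 4x³ − 18x² + 26x − 15.
Step 2: lead(4x³ − 18x² + 26x − 15) ÷ lead(D) = 4x³ ÷ −2x² = −2x. Subtract (−2x)·D = 4x³ − 6x² + 4x. Remainder: −12x² + 22x − 15.
Step 3: lead(−12x² + 22x − 15) ÷ lead(D) = −12x² ÷ −2x² = 6. Subtract (6)·D = −12x² + 18x − 12. Remainder: 4x − 3.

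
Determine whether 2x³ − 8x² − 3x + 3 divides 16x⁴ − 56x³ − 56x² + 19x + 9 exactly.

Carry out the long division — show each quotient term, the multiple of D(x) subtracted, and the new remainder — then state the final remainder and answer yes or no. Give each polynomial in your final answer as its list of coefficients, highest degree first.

Step 1: lead(16x⁴ − 56x³ − 56x² + 19x + 9) ÷ lead(D) = 16x⁴ ÷ 2x³ = 8x. Subtract (8x)·D = 16x⁴ − 64x³ − 24x² + 24x. Remainder: 8x³ − 32x² − 5x + 9.
Step 2: lead(8x³ − 32x² − 5x + 9) ÷ lead(D) = 8x³ ÷ 2x³ = 4. Subtract (4)·D = 8x³ − 32x² − 12x + 12. Remainder: 7x − 3.

R = [7, -3], so D(x) is not a factor of P(x). no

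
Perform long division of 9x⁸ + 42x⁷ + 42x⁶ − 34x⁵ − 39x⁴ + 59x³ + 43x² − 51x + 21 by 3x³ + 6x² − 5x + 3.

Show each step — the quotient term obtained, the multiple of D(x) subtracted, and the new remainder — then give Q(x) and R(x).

Q(x) = 3x⁵ + 8x⁴ + 3x³ − 7x² − 2x + 9; R(x) = −6

Step 1: lead(9x⁸ + 42x⁷ + 42x⁶ − 34x⁵ − 39x⁴ + 59x³ + 43x² − 51x + 21) ÷ lead(D) = 9x⁸ ÷ 3x³ = 3x⁵. Subtract (3x⁵)·D = 9x⁸ + 18x⁷ − 15x⁶ + 9x⁵. Remainder: 24x⁷ + 57x⁶ − 43x⁵ − 39x⁴ + 59x³ + 43x² − 51x + 21.
Step 2: lead(24x⁷ + 57x⁶ − 43x⁵ − 39x⁴ + 59x³ + 43x² − 51x + 21) ÷ lead(D) = 24x⁷ ÷ 3x³ = 8x⁴. Subtract (8x⁴)·D = 24x⁷ + 48x⁶ − 40x⁵ + 24x⁴. Remainder: 9x⁶ − 3x⁵ − 63x⁴ + 59x³ + 43x² − 51x + 21.
Step 3: lead(9x⁶ − 3x⁵ − 63x⁴ + 59x³ + 43x² − 51x + 21) ÷ lead(D) = 9x⁶ ÷ 3x³ = 3x³. Subtract (3x³)·D = 9x⁶ + 18x⁵ − 15x⁴ + 9x³. Remainder: −21x⁵ − 48x⁴ + 50x³ + 43x² − 51x + 21.
Step 4: lead(−21x⁵ − 48x⁴ + 50x³ + 43x² − 51x + 21) ÷ lead(D) = −21x⁵ ÷ 3x³ = −7x². Subtract (−7x²)·D = −21x⁵ − 42x⁴ + 35x³ − 21x². Remainder: −6x⁴ + 15x³ + 64x² − 51x + 21.
Step 5: lead(−6x⁴ + 15x³ + 64x² − 51x + 21) ÷ lead(D) = −6x⁴ ÷ 3x³ = −2x. Subtract (−2x)·D = −6x⁴ − 12x³ + 10x² − 6x. Remainder: 27x³ + 54x² − 45x + 21.
Step 6: lead(27x³ + 54x² − 45x + 21) ÷ lead(D) = 27x³ ÷ 3x³ = 9. Subtract (9)·D = 27x³ + 54x² − 45x + 27. Remainder: −6.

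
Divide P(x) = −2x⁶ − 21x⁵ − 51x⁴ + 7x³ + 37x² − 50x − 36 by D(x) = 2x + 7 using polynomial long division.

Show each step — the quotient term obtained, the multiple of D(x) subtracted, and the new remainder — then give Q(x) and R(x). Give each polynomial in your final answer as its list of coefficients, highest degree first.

Step 1: lead(−2x⁶ − 21x⁵ − 51x⁴ + 7x³ + 37x² − 50x − 36) ÷ lead(D) = −2x⁶ ÷ 2x = −x⁵. Subtract (−x⁵)·D = −2x⁶ − 7x⁵. Remainder: −14x⁵ − 51x⁴ + 7x³ + 37x² − 50x − 36.
Step 2: lead(−14x⁵ − 51x⁴ + 7x³ + 37x² − 50x − 36) ÷ lead(D) = −14x⁵ ÷ 2x = −7x⁴. Subtract (−7x⁴)·D = −14x⁵ − 49x⁴. Remainder: −2x⁴ + 7x³ + 37x² − 50x − 36.
Step 3: lead(−2x⁴ + 7x³ + 37x² − 50x − 36) ÷ lead(D) = −2x⁴ ÷ 2x = −x³. Subtract (−x³)·D = −2x⁴ − 7x³. Remainder: 14x³ + 37x² − 50x − 36.
Step 4: lead(14x³ + 37x² − 50x − 36) ÷ lead(D) = 14x³ ÷ 2x = 7x². Subtract (7x²)·D = 14x³ + 49x². Remainder: −12x² − 50x − 36.
Step 5: lead(−12x² − 50x − 36) ÷ lead(D) = −12x² ÷ 2x = −6x. Subtract (−6x)·D = −12x² − 42x. Remainder: −8x − 36.
Step 6: lead(−8x − 36) ÷ lead(D) = −8x ÷ 2x = −4. Subtract (−4)·D = −8x − 28. Remainder: −8.

Q = [-1, -7, -1, 7, -6, -4]; R = [-8]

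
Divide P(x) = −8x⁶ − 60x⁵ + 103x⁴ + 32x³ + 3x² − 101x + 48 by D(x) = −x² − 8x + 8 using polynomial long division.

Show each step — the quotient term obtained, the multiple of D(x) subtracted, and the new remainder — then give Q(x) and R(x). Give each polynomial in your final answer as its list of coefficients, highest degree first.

Step 1: lead(−8x⁶ − 60x⁵ + 103x⁴ + 32x³ + 3x² − 101x + 48) ÷ lead(D) = −8x⁶ ÷ −x² = 8x⁴. Subtract (8x⁴)·D = −8x⁶ − 64x⁵ + 64x⁴. Remainder: 4x⁵ + 39x⁴ + 32x³ + 3x² − 101x + 48.
Step 2: lead(4x⁵ + 39x⁴ + 32x³ + 3x² − 101x + 48) ÷ lead(D) = 4x⁵ ÷ −x² = −4x³. Subtract (−4x³)·D = 4x⁵ + 32x⁴ − 32x³. Remainder: 7x⁴ + 64x³ + 3x² − 101x + 48.
Step 3: lead(7x⁴ + 64x³ + 3x² − 101x + 48) ÷ lead(D) = 7x⁴ ÷ −x² = −7x². Subtract (−7x²)·D = 7x⁴ + 56x³ − 56x². Remainder: 8x³ + 59x² − 101x + 48.
Step 4: lead(8x³ + 59x² − 101x + 48) ÷ lead(D) = 8x³ ÷ −x² = −8x. Subtract (−8x)·D = 8x³ + 64x² − 64x. Remainder: −5x² − 37x + 48.
Step 5: lead(−5x² − 37x + 48) ÷ lead(D) = −5x² ÷ −x² = 5. Subtract (5)·D = −5x² − 40x + 40. Remainder: 3x + 8.

Q = [8, -4, -7, -8, 5]; R = [3, 8]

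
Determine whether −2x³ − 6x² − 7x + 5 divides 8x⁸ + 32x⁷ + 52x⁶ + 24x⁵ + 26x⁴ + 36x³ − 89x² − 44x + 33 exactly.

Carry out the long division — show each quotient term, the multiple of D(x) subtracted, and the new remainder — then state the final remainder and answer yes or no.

Step 1: lead(8x⁸ + 32x⁷ + 52x⁶ + 24x⁵ + 26x⁴ + 36x³ − 89x² − 44x + 33) ÷ lead(D) = 8x⁸ ÷ −2x³ = −4x⁵. Subtract (−4x⁵)·D = 8x⁸ + 24x⁷ + 28x⁶ − 20x⁵. Remainder: 8x⁷ + 24x⁶ + 44x⁵ + 26x⁴ + 36x³ − 89x² − 44x + 33.
Step 2: lead(8x⁷ + 24x⁶ + 44x⁵ + 26x⁴ + 36x³ − 89x² − 44x + 33) ÷ lead(D) = 8x⁷ ÷ −2x³ = −4x⁴. Subtract (−4x⁴)·D = 8x⁷ + 24x⁶ + 28x⁵ − 20x⁴. Remainder: 16x⁵ + 46x⁴ + 36x³ − 89x² − 44x + 33.
Step 3: lead(16x⁵ + 46x⁴ + 36x³ − 89x² − 44x + 33) ÷ lead(D) = 16x⁵ ÷ −2x³ = −8x². Subtract (−8x²)·D = 16x⁵ + 48x⁴ + 56x³ − 40x². Remainder: −2x⁴ − 20x³ − 49x² − 44x + 33.
Step 4: lead(−2x⁴ − 20x³ − 49x² − 44x + 33) ÷ lead(D) = −2x⁴ ÷ −2x³ = x. Subtract (x)·D = −2x⁴ − 6x³ − 7x² + 5x. Remainder: −14x³ − 42x² − 49x + 33.
Step 5: lead(−14x³ − 42x² − 49x + 33) ÷ lead(D) = −14x³ ÷ −2x³ = 7. Subtract (7)·D = −14x³ − 42x² − 49x + 35. Remainder: −2.

R(x) = −2, so D(x) is not a factor of P(x). no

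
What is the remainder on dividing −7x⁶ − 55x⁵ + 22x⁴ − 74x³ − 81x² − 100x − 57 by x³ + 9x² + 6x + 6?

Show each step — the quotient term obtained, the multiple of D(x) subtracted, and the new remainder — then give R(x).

Step 1: lead(−7x⁶ − 55x⁵ + 22x⁴ − 74x³ − 81x² − 100x − 57) ÷ lead(D) = −7x⁶ ÷ x³ = −7x³. Subtract (−7x³)·D = −7x⁶ − 63x⁵ − 42x⁴ − 42x³. Remainder: 8x⁵ + 64x⁴ − 32x³ − 81x² − 100x − 57.
Step 2: lead(8x⁵ + 64x⁴ − 32x³ − 81x² − 100x − 57) ÷ lead(D) = 8x⁵ ÷ x³ = 8x². Subtract (8x²)·D = 8x⁵ + 72x⁴ + 48x³ + 48x². Remainder: −8x⁴ − 80x³ − 129x² − 100x − 57.
Step 3: lead(−8x⁴ − 80x³ − 129x² − 100x − 57) ÷ lead(D) = −8x⁴ ÷ x³ = −8x. Subtract (−8x)·D = −8x⁴ − 72x³ − 48x² − 48x. Remainder: −8x³ − 81x² − 52x − 57.
Step 4: lead(−8x³ − 81x² − 52x − 57) ÷ lead(D) = −8x³ ÷ x³ = −8. Subtract (−8)·D = −8x³ − 72x² − 48x − 48. Remainder: −9x² − 4x − 9.

R(x) = −9x² − 4x − 9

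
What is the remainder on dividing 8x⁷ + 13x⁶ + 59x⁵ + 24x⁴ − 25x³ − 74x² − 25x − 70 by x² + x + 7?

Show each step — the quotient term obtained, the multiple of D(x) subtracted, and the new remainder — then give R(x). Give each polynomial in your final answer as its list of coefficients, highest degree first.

R = [-2, -7]

Step 1: lead(8x⁷ + 13x⁶ + 59x⁵ + 24x⁴ − 25x³ − 74x² − 25x − 70) ÷ lead(D) = 8x⁷ ÷ x² = 8x⁵. Subtract (8x⁵)·D = 8x⁷ + 8x⁶ + 56x⁵. Remainder: 5x⁶ + 3x⁵ + 24x⁴ − 25x³ − 74x² − 25x − 70.
Step 2: lead(5x⁶ + 3x⁵ + 24x⁴ − 25x³ − 74x² − 25x − 70) ÷ lead(D) = 5x⁶ ÷ x² = 5x⁴. Subtract (5x⁴)·D = 5x⁶ + 5x⁵ + 35x⁴. Remainder: −2x⁵ − 11x⁴ − 25x³ − 74x² − 25x − 70.
Step 3: lead(−2x⁵ − 11x⁴ − 25x³ − 74x² − 25x − 70) ÷ lead(D) = −2x⁵ ÷ x² = −2x³. Subtract (−2x³)·D = −2x⁵ − 2x⁴ − 14x³. Remainder: −9x⁴ − 11x³ − 74x² − 25x − 70.
Step 4: lead(−9x⁴ − 11x³ − 74x² − 25x − 70) ÷ lead(D) = −9x⁴ ÷ x² = −9x². Subtract (−9x²)·D = −9x⁴ − 9x³ − 63x². Remainder: −2x³ − 11x² − 25x − 70.
Step 5: lead(−2x³ − 11x² − 25x − 70) ÷ lead(D) = −2x³ ÷ x² = −2x. Subtract (−2x)·D = −2x³ − 2x² − 14x. Remainder: −9x² − 11x − 70.
Step 6: lead(−9x² − 11x − 70) ÷ lead(D) = −9x² ÷ x² = −9. Subtract (−9)·D = −9x² − 9x − 63. Remainder: −2x − 7.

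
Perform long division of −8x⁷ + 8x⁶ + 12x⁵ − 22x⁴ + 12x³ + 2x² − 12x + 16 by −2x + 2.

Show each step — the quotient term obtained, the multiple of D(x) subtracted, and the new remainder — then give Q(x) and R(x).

Step 1: lead(−8x⁷ + 8x⁶ + 12x⁵ − 22x⁴ + 12x³ + 2x² − 12x + 16) ÷ lead(D) = −8x⁷ ÷ −2x = 4x⁶. Subtract (4x⁶)·D = −8x⁷ + 8x⁶. Remainder: 12x⁵ − 22x⁴ + 12x³ + 2x² − 12x + 16.
Step 2: lead(12x⁵ − 22x⁴ + 12x³ + 2x² − 12x + 16) ÷ lead(D) = 12x⁵ ÷ −2x = −6x⁴. Subtract (−6x⁴)·D = 12x⁵ − 12x⁴. Remainder: −10x⁴ + 12x³ + 2x² − 12x + 16.
Step 3: lead(−10x⁴ + 12x³ + 2x² − 12x + 16) ÷ lead(D) = −10x⁴ ÷ −2x = 5x³. Subtract (5x³)·D = −10x⁴ + 10x³. Remainder: 2x³ + 2x² − 12x + 16.
Step 4: lead(2x³ + 2x² − 12x + 16) ÷ lead(D) = 2x³ ÷ −2x = −x². Subtract (−x²)·D = 2x³ − 2x². Remainder: 4x² − 12x + 16.
Step 5: lead(4x² − 12x + 16) ÷ lead(D) = 4x² ÷ −2x = −2x. Subtract (−2x)·D = 4x² − 4x. Remainder: −8x + 16.
Step 6: lead(−8x + 16) ÷ lead(D) = −8x ÷ −2x = 4. Subtract (4)·D = −8x + 8. Remainder: 8.

Q(x) = 4x⁶ − 6x⁴ + 5x³ − x² − 2x + 4; R(x) = 8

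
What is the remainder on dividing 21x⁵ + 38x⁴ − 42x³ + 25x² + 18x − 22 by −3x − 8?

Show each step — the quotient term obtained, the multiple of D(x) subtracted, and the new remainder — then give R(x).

R(x) = −6

Step 1: lead(21x⁵ + 38x⁴ − 42x³ + 25x² + 18x − 22) ÷ lead(D) = 21x⁵ ÷ −3x = −7x⁴. Subtract (−7x⁴)·D = 21x⁵ + 56x⁴. Remainder: −18x⁴ − 42x³ + 25x² + 18x − 22.
Step 2: lead(−18x⁴ − 42x³ + 25x² + 18x − 22) ÷ lead(D) = −18x⁴ ÷ −3x = 6x³. Subtract (6x³)·D = −18x⁴ − 48x³. Remainder: 6x³ + 25x² + 18x − 22.
Step 3: lead(6x³ + 25x² + 18x − 22) ÷ lead(D) = 6x³ ÷ −3x = −2x². Subtract (−2x²)·D = 6x³ + 16x². Remainder: 9x² + 18x − 22.
Step 4: lead(9x² + 18x − 22) ÷ lead(D) = 9x² ÷ −3x = −3x. Subtract (−3x)·D = 9x² + 24x. Remainder: −6x − 22.
Step 5: lead(−6x − 22) ÷ lead(D) = −6x ÷ −3x = 2. Subtract (2)·D = −6x − 16. Remainder: −6.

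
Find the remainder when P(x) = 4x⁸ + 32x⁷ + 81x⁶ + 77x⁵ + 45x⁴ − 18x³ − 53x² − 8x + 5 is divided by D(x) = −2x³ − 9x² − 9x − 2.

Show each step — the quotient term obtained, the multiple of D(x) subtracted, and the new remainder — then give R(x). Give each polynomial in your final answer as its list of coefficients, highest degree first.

Step 1: lead(4x⁸ + 32x⁷ + 81x⁶ + 77x⁵ + 45x⁴ − 18x³ − 53x² − 8x + 5) ÷ lead(D) = 4x⁸ ÷ −2x³ = −2x⁵. Subtract (−2x⁵)·D = 4x⁸ + 18x⁷ + 18x⁶ + 4x⁵. Remainder: 14x⁷ + 63x⁶ + 73x⁵ + 45x⁴ − 18x³ − 53x² − 8x + 5.
Step 2: lead(14x⁷ + 63x⁶ + 73x⁵ + 45x⁴ − 18x³ − 53x² − 8x + 5) ÷ lead(D) = 14x⁷ ÷ −2x³ = −7x⁴. Subtract (−7x⁴)·D = 14x⁷ + 63x⁶ + 63x⁵ + 14x⁴. Remainder: 10x⁵ + 31x⁴ − 18x³ − 53x² − 8x + 5.
Step 3: lead(10x⁵ + 31x⁴ − 18x³ − 53x² − 8x + 5) ÷ lead(D) = 10x⁵ ÷ −2x³ = −5x². Subtract (−5x²)·D = 10x⁵ + 45x⁴ + 45x³ + 10x². Remainder: −14x⁴ − 63x³ − 63x² − 8x + 5.
Step 4: lead(−14x⁴ − 63x³ − 63x² − 8x + 5) ÷ lead(D) = −14x⁴ ÷ −2x³ = 7x. Subtract (7x)·D = −14x⁴ − 63x³ − 63x² − 14x. Remainder: 6x + 5.

R = [6, 5]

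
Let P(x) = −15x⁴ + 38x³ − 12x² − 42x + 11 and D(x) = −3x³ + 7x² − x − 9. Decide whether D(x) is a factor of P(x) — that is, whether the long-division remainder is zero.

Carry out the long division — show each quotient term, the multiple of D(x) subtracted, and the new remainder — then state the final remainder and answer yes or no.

Step 1: lead(−15x⁴ + 38x³ − 12x² − 42x + 11) ÷ lead(D) = −15x⁴ ÷ −3x³ = 5x. Subtract (5x)·D = −15x⁴ + 35x³ − 5x² − 45x. Remainder: 3x³ − 7x² + 3x + 11.
Step 2: lead(3x³ − 7x² + 3x + 11) ÷ lead(D) = 3x³ ÷ −3x³ = −1. Subtract (−1)·D = 3x³ − 7x² + x + 9. Remainder: 2x + 2.

R(x) = 2x + 2, so D(x) is not a factor of P(x). no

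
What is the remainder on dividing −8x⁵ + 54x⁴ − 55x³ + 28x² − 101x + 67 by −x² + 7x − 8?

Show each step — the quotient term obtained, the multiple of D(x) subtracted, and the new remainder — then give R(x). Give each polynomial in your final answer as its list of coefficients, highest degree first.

R = [2, -5]

Step 1: lead(−8x⁵ + 54x⁴ − 55x³ + 28x² − 101x + 67) ÷ lead(D) = −8x⁵ ÷ −x² = 8x³. Subtract (8x³)·D = −8x⁵ + 56x⁴ − 64x³. Remainder: −2x⁴ + 9x³ + 28x² − 101x + 67.
Step 2: lead(−2x⁴ + 9x³ + 28x² − 101x + 67) ÷ lead(D) = −2x⁴ ÷ −x² = 2x². Subtract (2x²)·D = −2x⁴ + 14x³ − 16x². Remainder: −5x³ + 44x² − 101x + 67.
Step 3: lead(−5x³ + 44x² − 101x + 67) ÷ lead(D) = −5x³ ÷ −x² = 5x. Subtract (5x)·D = −5x³ + 35x² − 40x. Remainder: 9x² − 61x + 67.
Step 4: lead(9x² − 61x + 67) ÷ lead(D) = 9x² ÷ −x² = −9. Subtract (−9)·D = 9x² − 63x + 72. Remainder: 2x − 5.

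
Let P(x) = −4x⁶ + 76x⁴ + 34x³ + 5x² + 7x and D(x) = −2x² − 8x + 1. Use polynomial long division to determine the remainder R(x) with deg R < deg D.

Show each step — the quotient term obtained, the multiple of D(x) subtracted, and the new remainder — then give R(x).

R(x) = 1

Step 1: lead(−4x⁶ + 76x⁴ + 34x³ + 5x² + 7x) ÷ lead(D) = −4x⁶ ÷ −2x² = 2x⁴. Subtract (2x⁴)·D = −4x⁶ − 16x⁵ + 2x⁴. Remainder: 16x⁵ + 74x⁴ + 34x³ + 5x² + 7x.
Step 2: lead(16x⁵ + 74x⁴ + 34x³ + 5x² + 7x) ÷ lead(D) = 16x⁵ ÷ −2x² = −8x³. Subtract (−8x³)·D = 16x⁵ + 64x⁴ − 8x³. Remainder: 10x⁴ + 42x³ + 5x² + 7x.
Step 3: lead(10x⁴ + 42x³ + 5x² + 7x) ÷ lead(D) = 10x⁴ ÷ −2x² = −5x². Subtract (−5x²)·D = 10x⁴ + 40x³ − 5x². Remainder: 2x³ + 10x² + 7x.
Step 4: lead(2x³ + 10x² + 7x) ÷ lead(D) = 2x³ ÷ −2x² = −x. Subtract (−x)·D = 2x³ + 8x² − x. Remainder: 2x² + 8x.
Step 5: lead(2x² + 8x) ÷ lead(D) = 2x² ÷ −2x² = −1. Subtract (−1)·D = 2x² + 8x − 1. Remainder: 1.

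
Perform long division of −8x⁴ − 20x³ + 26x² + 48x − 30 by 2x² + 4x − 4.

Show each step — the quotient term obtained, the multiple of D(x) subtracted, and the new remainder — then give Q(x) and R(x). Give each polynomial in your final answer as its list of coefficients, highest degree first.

Q = [-4, -2, 9]; R = [4, 6]

Step 1: lead(−8x⁴ − 20x³ + 26x² + 48x − 30) ÷ lead(D) = −8x⁴ ÷ 2x² = −4x². Subtract (−4x²)·D = −8x⁴ − 16x³ + 16x². Remainder: −4x³ + 10x² + 48x − 30.
Step 2: lead(−4x³ + 10x² + 48x − 30) ÷ lead(D) = −4x³ ÷ 2x² = −2x. Subtract (−2x)·D = −4x³ − 8x² + 8x. Remainder: 18x² + 40x − 30.
Step 3: lead(18x² + 40x − 30) ÷ lead(D) = 18x² ÷ 2x² = 9. Subtract (9)·D = 18x² + 36x − 36. Remainder: 4x + 6.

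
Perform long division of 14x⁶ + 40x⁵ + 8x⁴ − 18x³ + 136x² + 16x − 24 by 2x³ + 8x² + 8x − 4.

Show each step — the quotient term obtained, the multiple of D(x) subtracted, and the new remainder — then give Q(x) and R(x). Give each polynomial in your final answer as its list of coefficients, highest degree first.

Step 1: lead(14x⁶ + 40x⁵ + 8x⁴ − 18x³ + 136x² + 16x − 24) ÷ lead(D) = 14x⁶ ÷ 2x³ = 7x³. Subtract (7x³)·D = 14x⁶ + 56x⁵ + 56x⁴ − 28x³. Remainder: −16x⁵ − 48x⁴ + 10x³ + 136x² + 16x − 24.
Step 2: lead(−16x⁵ − 48x⁴ + 10x³ + 136x² + 16x − 24) ÷ lead(D) = −16x⁵ ÷ 2x³ = −8x². Subtract (−8x²)·D = −16x⁵ − 64x⁴ − 64x³ + 32x². Remainder: 16x⁴ + 74x³ + 104x² + 16x − 24.
Step 3: lead(16x⁴ + 74x³ + 104x² + 16x − 24) ÷ lead(D) = 16x⁴ ÷ 2x³ = 8x. Subtract (8x)·D = 16x⁴ + 64x³ + 64x² − 32x. Remainder: 10x³ + 40x² + 48x − 24.
Step 4: lead(10x³ + 40x² + 48x − 24) ÷ lead(D) = 10x³ ÷ 2x³ = 5. Subtract (5)·D = 10x³ + 40x² + 40x − 20. Remainder: 8x − 4.

Q = [7, -8, 8, 5]; R = [8, -4]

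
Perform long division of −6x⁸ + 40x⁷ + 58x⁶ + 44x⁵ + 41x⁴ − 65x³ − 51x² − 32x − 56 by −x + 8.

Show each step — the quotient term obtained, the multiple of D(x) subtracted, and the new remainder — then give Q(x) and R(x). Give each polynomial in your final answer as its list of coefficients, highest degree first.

Step 1: lead(−6x⁸ + 40x⁷ + 58x⁶ + 44x⁵ + 41x⁴ − 65x³ − 51x² − 32x − 56) ÷ lead(D) = −6x⁸ ÷ −x = 6x⁷. Subtract (6x⁷)·D = −6x⁸ + 48x⁷. Remainder: −8x⁷ + 58x⁶ + 44x⁵ + 41x⁴ − 65x³ − 51x² − 32x − 56.
Step 2: lead(−8x⁷ + 58x⁶ + 44x⁵ + 41x⁴ − 65x³ − 51x² − 32x − 56) ÷ lead(D) = −8x⁷ ÷ −x = 8x⁶. Subtract (8x⁶)·D = −8x⁷ + 64x⁶. Remainder: −6x⁶ + 44x⁵ + 41x⁴ − 65x³ − 51x² − 32x − 56.
Step 3: lead(−6x⁶ + 44x⁵ + 41x⁴ − 65x³ − 51x² − 32x − 56) ÷ lead(D) = −6x⁶ ÷ −x = 6x⁵. Subtract (6x⁵)·D = −6x⁶ + 48x⁵. Remainder: −4x⁵ + 41x⁴ − 65x³ − 51x² − 32x − 56.
Step 4: lead(−4x⁵ + 41x⁴ − 65x³ − 51x² − 32x − 56) ÷ lead(D) = −4x⁵ ÷ −x = 4x⁴. Subtract (4x⁴)·D = −4x⁵ + 32x⁴. Remainder: 9x⁴ − 65x³ − 51x² − 32x − 56.
Step 5: lead(9x⁴ − 65x³ − 51x² − 32x − 56) ÷ lead(D) = 9x⁴ ÷ −x = −9x³. Subtract (−9x³)·D = 9x⁴ − 72x³. Remainder: 7x³ − 51x² − 32x − 56.
Step 6: lead(7x³ − 51x² − 32x − 56) ÷ lead(D) = 7x³ ÷ −x = −7x². Subtract (−7x²)·D = 7x³ − 56x². Remainder: 5x² − 32x − 56.
Step 7: lead(5x² − 32x − 56) ÷ lead(D) = 5x² ÷ −x = −5x. Subtract (−5x)·D = 5x² − 40x. Remainder: 8x − 56.
Step 8: lead(8x − 56) ÷ lead(D) = 8x ÷ −x = −8. Subtract (−8)·D = 8x − 64. Remainder: 8.

Q = [6, 8, 6, 4, -9, -7, -5, -8]; R = [8]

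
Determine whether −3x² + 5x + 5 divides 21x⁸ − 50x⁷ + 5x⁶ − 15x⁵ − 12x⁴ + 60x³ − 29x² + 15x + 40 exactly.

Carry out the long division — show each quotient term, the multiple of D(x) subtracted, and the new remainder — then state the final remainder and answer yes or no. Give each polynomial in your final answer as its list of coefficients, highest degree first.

R = [0], so D(x) is a factor of P(x). yes

Step 1: lead(21x⁸ − 50x⁷ + 5x⁶ − 15x⁵ − 12x⁴ + 60x³ − 29x² + 15x + 40) ÷ lead(D) = 21x⁸ ÷ −3x² = −7x⁶. Subtract (−7x⁶)·D = 21x⁸ − 35x⁷ − 35x⁶. Remainder: −15x⁷ + 40x⁶ − 15x⁵ − 12x⁴ + 60x³ − 29x² + 15x + 40.
Step 2: lead(−15x⁷ + 40x⁶ − 15x⁵ − 12x⁴ + 60x³ − 29x² + 15x + 40) ÷ lead(D) = −15x⁷ ÷ −3x² = 5x⁵. Subtract (5x⁵)·D = −15x⁷ + 25x⁶ + 25x⁵. Remainder: 15x⁶ − 40x⁵ − 12x⁴ + 60x³ − 29x² + 15x + 40.
Step 3: lead(15x⁶ − 40x⁵ − 12x⁴ + 60x³ − 29x² + 15x + 40) ÷ lead(D) = 15x⁶ ÷ −3x² = −5x⁴. Subtract (−5x⁴)·D = 15x⁶ − 25x⁵ − 25x⁴. Remainder: −15x⁵ + 13x⁴ + 60x³ − 29x² + 15x + 40.
Step 4: lead(−15x⁵ + 13x⁴ + 60x³ − 29x² + 15x + 40) ÷ lead(D) = −15x⁵ ÷ −3x² = 5x³. Subtract (5x³)·D = −15x⁵ + 25x⁴ + 25x³. Remainder: −12x⁴ + 35x³ − 29x² + 15x + 40.
Step 5: lead(−12x⁴ + 35x³ − 29x² + 15x + 40) ÷ lead(D) = −12x⁴ ÷ −3x² = 4x². Subtract (4x²)·D = −12x⁴ + 20x³ + 20x². Remainder: 15x³ − 49x² + 15x + 40.
Step 6: lead(15x³ − 49x² + 15x + 40) ÷ lead(D) = 15x³ ÷ −3x² = −5x. Subtract (−5x)·D = 15x³ − 25x² − 25x. Remainder: −24x² + 40x + 40.
Step 7: lead(−24x² + 40x + 40) ÷ lead(D) = −24x² ÷ −3x² = 8. Subtract (8)·D = −24x² + 40x + 40. Remainder: 0.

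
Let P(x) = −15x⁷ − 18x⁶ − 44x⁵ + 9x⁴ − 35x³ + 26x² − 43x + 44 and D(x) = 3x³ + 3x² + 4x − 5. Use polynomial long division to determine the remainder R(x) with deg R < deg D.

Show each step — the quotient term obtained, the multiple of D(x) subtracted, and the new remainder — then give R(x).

Step 1: lead(−15x⁷ − 18x⁶ − 44x⁵ + 9x⁴ − 35x³ + 26x² − 43x + 44) ÷ lead(D) = −15x⁷ ÷ 3x³ = −5x⁴. Subtract (−5x⁴)·D = −15x⁷ − 15x⁶ − 20x⁵ + 25x⁴. Remainder: −3x⁶ − 24x⁵ − 16x⁴ − 35x³ + 26x² − 43x + 44.
Step 2: lead(−3x⁶ − 24x⁵ − 16x⁴ − 35x³ + 26x² − 43x + 44) ÷ lead(D) = −3x⁶ ÷ 3x³ = −x³. Subtract (−x³)·D = −3x⁶ − 3x⁵ − 4x⁴ + 5x³. Remainder: −21x⁵ − 12x⁴ − 40x³ + 26x² − 43x + 44.
Step 3: lead(−21x⁵ − 12x⁴ − 40x³ + 26x² − 43x + 44) ÷ lead(D) = −21x⁵ ÷ 3x³ = −7x². Subtract (−7x²)·D = −21x⁵ − 21x⁴ − 28x³ + 35x². Remainder: 9x⁴ − 12x³ − 9x² − 43x + 44.
Step 4: lead(9x⁴ − 12x³ − 9x² − 43x + 44) ÷ lead(D) = 9x⁴ ÷ 3x³ = 3x. Subtract (3x)·D = 9x⁴ + 9x³ + 12x² − 15x. Remainder: −21x³ − 21x² − 28x + 44.
Step 5: lead(−21x³ − 21x² − 28x + 44) ÷ lead(D) = −21x³ ÷ 3x³ = −7. Subtract (−7)·D = −21x³ − 21x² − 28x + 35. Remainder: 9.

R(x) = 9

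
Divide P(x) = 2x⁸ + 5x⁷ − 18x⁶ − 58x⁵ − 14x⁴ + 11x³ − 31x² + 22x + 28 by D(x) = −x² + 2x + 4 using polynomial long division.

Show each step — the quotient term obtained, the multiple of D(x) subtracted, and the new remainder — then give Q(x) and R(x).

Q(x) = −2x⁶ − 9x⁵ − 8x⁴ + 6x³ − 6x² + x + 9; R(x) = −8

Step 1: lead(2x⁸ + 5x⁷ − 18x⁶ − 58x⁵ − 14x⁴ + 11x³ − 31x² + 22x + 28) ÷ lead(D) = 2x⁸ ÷ −x² = −2x⁶. Subtract (−2x⁶)·D = 2x⁸ − 4x⁷ − 8x⁶. Remainder: 9x⁷ − 10x⁶ − 58x⁵ − 14x⁴ + 11x³ − 31x² + 22x + 28.
Step 2: lead(9x⁷ − 10x⁶ − 58x⁵ − 14x⁴ + 11x³ − 31x² + 22x + 28) ÷ lead(D) = 9x⁷ ÷ −x² = −9x⁵. Subtract (−9x⁵)·D = 9x⁷ − 18x⁶ − 36x⁵. Remainder: 8x⁶ − 22x⁵ − 14x⁴ + 11x³ − 31x² + 22x + 28.
Step 3: lead(8x⁶ − 22x⁵ − 14x⁴ + 11x³ − 31x² + 22x + 28) ÷ lead(D) = 8x⁶ ÷ −x² = −8x⁴. Subtract (−8x⁴)·D = 8x⁶ − 16x⁵ − 32x⁴. Remainder: −6x⁵ + 18x⁴ + 11x³ − 31x² + 22x + 28.
Step 4: lead(−6x⁵ + 18x⁴ + 11x³ − 31x² + 22x + 28) ÷ lead(D) = −6x⁵ ÷ −x² = 6x³. Subtract (6x³)·D = −6x⁵ + 12x⁴ + 24x³. Remainder: 6x⁴ − 13x³ − 31x² + 22x + 28.
Step 5: lead(6x⁴ − 13x³ − 31x² + 22x + 28) ÷ lead(D) = 6x⁴ ÷ −x² = −6x². Subtract (−6x²)·D = 6x⁴ − 12x³ − 24x². Remainder: −x³ − 7x² + 22x + 28.
Step 6: lead(−x³ − 7x² + 22x + 28) ÷ lead(D) = −x³ ÷ −x² = x. Subtract (x)·D = −x³ + 2x² + 4x. Remainder: −9x² + 18x + 28.
Step 7: lead(−9x² + 18x + 28) ÷ lead(D) = −9x² ÷ −x² = 9. Subtract (9)·D = −9x² + 18x + 36. Remainder: −8.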